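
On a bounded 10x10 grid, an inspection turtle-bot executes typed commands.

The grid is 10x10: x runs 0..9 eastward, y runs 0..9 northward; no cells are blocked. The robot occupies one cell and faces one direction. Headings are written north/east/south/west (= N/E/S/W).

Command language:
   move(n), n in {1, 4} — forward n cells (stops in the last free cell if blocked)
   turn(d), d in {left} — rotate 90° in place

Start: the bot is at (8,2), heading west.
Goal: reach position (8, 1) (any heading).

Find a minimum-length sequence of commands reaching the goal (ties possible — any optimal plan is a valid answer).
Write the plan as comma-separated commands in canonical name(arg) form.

begin: at (8,2), heading west
1. turn(left) → at (8,2), heading south
2. move(1) → at (8,1), heading south
shorter routes all fall short; 2 is best.

turn(left), move(1)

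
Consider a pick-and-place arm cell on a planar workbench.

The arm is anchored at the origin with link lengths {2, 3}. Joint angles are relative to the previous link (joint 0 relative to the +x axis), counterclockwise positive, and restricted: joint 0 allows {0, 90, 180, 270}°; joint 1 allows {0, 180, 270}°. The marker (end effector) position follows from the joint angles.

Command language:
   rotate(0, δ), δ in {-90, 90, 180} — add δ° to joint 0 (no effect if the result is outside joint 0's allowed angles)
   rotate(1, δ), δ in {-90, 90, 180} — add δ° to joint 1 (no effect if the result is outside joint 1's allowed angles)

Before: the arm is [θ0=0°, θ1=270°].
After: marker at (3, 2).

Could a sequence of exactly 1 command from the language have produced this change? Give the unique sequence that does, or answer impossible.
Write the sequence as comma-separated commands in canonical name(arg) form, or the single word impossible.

rotate(0, 90)

initial: [θ0=0°, θ1=270°]
[1] after rotate(0, 90): [θ0=90°, θ1=270°]
uniquely the one of 6 1-step routes that fits.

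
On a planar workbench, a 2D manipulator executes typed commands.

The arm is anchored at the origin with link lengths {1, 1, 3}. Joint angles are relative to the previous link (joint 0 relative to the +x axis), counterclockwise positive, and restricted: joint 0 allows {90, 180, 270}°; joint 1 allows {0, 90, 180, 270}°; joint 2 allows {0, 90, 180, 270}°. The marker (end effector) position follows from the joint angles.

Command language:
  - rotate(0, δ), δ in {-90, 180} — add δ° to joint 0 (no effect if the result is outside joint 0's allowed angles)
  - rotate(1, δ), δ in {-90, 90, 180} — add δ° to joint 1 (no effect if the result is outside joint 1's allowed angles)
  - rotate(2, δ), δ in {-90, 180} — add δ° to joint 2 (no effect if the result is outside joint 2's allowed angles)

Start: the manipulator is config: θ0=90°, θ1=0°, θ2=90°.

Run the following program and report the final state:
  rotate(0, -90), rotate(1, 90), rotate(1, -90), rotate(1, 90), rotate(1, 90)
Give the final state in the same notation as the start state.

config: θ0=90°, θ1=180°, θ2=90°

t0: config: θ0=90°, θ1=0°, θ2=90°
[1] after rotate(0, -90): config: θ0=90°, θ1=0°, θ2=90°
[2] after rotate(1, 90): config: θ0=90°, θ1=90°, θ2=90°
[3] after rotate(1, -90): config: θ0=90°, θ1=0°, θ2=90°
[4] after rotate(1, 90): config: θ0=90°, θ1=90°, θ2=90°
[5] after rotate(1, 90): config: θ0=90°, θ1=180°, θ2=90°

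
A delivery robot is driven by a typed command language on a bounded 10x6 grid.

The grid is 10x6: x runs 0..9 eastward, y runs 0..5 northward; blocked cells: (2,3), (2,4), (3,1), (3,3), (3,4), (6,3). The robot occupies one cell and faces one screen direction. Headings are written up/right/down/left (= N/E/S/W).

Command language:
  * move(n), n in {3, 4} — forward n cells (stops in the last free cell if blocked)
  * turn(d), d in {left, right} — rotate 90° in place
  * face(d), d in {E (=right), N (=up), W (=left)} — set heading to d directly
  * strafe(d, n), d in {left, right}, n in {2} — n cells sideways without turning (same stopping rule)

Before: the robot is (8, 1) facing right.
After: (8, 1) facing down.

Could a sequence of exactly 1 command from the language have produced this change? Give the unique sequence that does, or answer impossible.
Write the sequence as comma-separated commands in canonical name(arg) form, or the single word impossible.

key: parked at (8,1) the whole time — nothing moves the robot
begin: (8, 1) facing right
[1] after turn(right): (8, 1) facing down
uniquely the one of 9 1-step routes that fits.

turn(right)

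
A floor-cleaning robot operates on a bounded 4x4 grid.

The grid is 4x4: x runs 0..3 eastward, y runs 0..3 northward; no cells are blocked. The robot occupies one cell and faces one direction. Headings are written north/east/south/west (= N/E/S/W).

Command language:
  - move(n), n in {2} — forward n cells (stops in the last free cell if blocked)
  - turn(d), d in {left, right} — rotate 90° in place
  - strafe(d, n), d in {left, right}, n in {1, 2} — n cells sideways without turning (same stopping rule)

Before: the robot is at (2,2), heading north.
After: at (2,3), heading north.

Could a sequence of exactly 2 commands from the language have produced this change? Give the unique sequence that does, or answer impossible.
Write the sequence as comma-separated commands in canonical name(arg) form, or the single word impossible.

key: the first move(2) runs into the grid edge before its full distance
start: at (2,2), heading north
[1] after move(2): at (2,3), heading north
[2] after move(2): at (2,3), heading north
all 49 alternatives checked — unique.

move(2), move(2)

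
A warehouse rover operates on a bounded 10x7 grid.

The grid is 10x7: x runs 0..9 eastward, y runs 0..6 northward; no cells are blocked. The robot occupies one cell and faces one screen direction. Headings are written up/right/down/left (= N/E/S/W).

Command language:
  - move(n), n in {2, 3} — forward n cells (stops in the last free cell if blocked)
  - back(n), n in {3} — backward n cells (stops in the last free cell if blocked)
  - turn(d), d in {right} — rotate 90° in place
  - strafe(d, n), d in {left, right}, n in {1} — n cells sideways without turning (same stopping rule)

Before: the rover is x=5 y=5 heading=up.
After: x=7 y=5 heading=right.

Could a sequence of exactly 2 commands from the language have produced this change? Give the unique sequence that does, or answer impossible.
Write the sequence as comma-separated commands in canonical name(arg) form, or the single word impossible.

turn(right), move(2)

key: order matters: swapping turn(right) and move(2) lands elsewhere
from: x=5 y=5 heading=up
t=1 turn(right) ⇒ x=5 y=5 heading=right
t=2 move(2) ⇒ x=7 y=5 heading=right
uniquely the one of 36 2-step routes that fits.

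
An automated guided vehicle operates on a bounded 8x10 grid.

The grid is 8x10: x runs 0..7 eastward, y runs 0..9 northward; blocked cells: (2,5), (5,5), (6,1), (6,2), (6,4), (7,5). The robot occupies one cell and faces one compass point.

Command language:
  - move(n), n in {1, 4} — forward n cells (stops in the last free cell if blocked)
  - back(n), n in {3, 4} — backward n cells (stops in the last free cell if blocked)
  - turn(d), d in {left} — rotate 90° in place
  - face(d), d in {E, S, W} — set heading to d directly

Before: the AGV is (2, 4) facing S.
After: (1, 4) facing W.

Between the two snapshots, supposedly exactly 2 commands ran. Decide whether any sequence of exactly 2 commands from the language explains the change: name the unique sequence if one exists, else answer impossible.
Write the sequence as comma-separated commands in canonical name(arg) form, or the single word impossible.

face(W), move(1)

key: order matters: swapping face(W) and move(1) lands elsewhere
initial: (2, 4) facing S
step 1 (face(W)): (2, 4) facing W
step 2 (move(1)): (1, 4) facing W
all 64 alternatives checked — unique.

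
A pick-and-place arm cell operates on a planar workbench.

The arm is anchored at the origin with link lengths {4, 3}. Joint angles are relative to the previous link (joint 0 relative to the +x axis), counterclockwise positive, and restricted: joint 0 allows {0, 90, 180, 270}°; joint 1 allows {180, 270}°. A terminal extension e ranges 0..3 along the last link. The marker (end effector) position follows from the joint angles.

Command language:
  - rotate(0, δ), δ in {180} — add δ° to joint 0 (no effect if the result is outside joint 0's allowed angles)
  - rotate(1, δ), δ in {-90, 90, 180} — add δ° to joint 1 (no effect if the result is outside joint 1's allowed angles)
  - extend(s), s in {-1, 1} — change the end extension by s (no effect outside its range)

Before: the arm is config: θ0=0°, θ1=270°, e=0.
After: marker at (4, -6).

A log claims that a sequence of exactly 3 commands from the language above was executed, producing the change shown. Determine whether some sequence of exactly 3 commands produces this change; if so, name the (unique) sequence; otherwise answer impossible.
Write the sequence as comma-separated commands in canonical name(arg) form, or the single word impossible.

extend(1), extend(1), extend(1)

initial: config: θ0=0°, θ1=270°, e=0
[1] after extend(1): config: θ0=0°, θ1=270°, e=1
[2] after extend(1): config: θ0=0°, θ1=270°, e=2
[3] after extend(1): config: θ0=0°, θ1=270°, e=3
all 216 alternatives checked — unique.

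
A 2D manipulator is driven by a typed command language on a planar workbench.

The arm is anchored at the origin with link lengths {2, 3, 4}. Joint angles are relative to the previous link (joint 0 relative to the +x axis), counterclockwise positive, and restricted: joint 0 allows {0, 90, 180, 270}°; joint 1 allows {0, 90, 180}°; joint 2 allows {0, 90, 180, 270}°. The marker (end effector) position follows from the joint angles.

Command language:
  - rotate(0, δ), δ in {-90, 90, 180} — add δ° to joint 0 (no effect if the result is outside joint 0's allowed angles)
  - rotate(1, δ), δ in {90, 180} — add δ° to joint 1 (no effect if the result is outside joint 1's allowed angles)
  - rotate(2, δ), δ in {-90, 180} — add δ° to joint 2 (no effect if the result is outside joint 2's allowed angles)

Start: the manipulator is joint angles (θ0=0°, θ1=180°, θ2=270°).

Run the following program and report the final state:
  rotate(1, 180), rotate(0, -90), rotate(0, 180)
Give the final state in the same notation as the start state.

start: joint angles (θ0=0°, θ1=180°, θ2=270°)
[1] after rotate(1, 180): joint angles (θ0=0°, θ1=0°, θ2=270°)
[2] after rotate(0, -90): joint angles (θ0=270°, θ1=0°, θ2=270°)
[3] after rotate(0, 180): joint angles (θ0=90°, θ1=0°, θ2=270°)

joint angles (θ0=90°, θ1=0°, θ2=270°)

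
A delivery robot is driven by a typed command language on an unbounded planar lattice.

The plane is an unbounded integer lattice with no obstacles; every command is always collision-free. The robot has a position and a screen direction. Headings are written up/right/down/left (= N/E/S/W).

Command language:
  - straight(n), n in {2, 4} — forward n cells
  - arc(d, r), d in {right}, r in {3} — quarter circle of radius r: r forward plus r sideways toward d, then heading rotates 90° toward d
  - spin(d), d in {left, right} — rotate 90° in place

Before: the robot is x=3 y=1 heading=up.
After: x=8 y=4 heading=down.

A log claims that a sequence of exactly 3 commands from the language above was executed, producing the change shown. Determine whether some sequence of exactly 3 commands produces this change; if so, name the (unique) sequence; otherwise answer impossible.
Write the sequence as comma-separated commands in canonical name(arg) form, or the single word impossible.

key: order matters: swapping arc(right, 3) and spin(right) lands elsewhere
from: x=3 y=1 heading=up
t=1 arc(right, 3) ⇒ x=6 y=4 heading=right
t=2 straight(2) ⇒ x=8 y=4 heading=right
t=3 spin(right) ⇒ x=8 y=4 heading=down
all 125 alternatives checked — unique.

arc(right, 3), straight(2), spin(right)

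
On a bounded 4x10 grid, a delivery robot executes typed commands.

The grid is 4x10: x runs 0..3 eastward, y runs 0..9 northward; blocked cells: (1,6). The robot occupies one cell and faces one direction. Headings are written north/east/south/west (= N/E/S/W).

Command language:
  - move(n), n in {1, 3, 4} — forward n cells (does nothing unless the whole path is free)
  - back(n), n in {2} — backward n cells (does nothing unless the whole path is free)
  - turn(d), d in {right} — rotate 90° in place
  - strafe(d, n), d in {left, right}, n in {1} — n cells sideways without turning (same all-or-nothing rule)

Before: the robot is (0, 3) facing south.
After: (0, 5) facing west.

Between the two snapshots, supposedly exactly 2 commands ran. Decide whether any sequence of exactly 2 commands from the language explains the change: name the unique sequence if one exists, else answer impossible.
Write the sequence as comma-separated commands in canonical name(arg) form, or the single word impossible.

back(2), turn(right)

key: position moved to (0,5) AND the heading swung to W — translation plus rotation needed
initial: (0, 3) facing south
step 1 (back(2)): (0, 5) facing south
step 2 (turn(right)): (0, 5) facing west
all 49 alternatives checked — unique.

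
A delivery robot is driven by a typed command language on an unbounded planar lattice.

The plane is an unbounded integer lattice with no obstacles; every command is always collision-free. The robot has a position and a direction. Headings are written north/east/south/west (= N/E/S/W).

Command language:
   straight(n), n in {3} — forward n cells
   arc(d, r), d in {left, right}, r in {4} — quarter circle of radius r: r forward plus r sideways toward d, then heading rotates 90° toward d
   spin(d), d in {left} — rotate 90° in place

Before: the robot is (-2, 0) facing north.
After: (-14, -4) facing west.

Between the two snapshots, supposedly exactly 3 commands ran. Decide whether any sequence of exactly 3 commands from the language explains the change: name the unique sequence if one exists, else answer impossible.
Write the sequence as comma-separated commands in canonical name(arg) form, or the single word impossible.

arc(left, 4), arc(left, 4), arc(right, 4)

key: order matters: swapping arc(left, 4) and arc(right, 4) lands elsewhere
t0: (-2, 0) facing north
[1] after arc(left, 4): (-6, 4) facing west
[2] after arc(left, 4): (-10, 0) facing south
[3] after arc(right, 4): (-14, -4) facing west
no other 3-command option fits: unique.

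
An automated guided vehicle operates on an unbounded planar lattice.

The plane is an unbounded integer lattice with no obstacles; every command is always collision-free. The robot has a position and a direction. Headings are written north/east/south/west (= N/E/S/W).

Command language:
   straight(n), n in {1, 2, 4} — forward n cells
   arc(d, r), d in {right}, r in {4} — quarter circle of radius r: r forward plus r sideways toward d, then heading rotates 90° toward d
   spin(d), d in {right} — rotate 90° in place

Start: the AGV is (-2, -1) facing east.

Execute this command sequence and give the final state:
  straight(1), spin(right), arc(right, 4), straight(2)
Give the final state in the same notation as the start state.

t0: (-2, -1) facing east
[1] after straight(1): (-1, -1) facing east
[2] after spin(right): (-1, -1) facing south
[3] after arc(right, 4): (-5, -5) facing west
[4] after straight(2): (-7, -5) facing west

(-7, -5) facing west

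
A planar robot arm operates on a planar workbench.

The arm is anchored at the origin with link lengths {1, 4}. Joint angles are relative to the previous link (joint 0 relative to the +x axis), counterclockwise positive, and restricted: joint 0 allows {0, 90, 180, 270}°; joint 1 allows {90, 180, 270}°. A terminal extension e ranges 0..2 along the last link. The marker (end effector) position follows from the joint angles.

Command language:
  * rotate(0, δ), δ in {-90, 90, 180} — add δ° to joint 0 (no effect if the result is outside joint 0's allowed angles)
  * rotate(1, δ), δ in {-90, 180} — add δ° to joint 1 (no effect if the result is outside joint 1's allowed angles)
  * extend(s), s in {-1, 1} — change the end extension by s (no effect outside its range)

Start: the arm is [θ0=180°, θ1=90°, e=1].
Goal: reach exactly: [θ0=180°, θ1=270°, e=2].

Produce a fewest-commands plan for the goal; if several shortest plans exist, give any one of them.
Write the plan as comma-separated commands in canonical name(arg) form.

from: [θ0=180°, θ1=90°, e=1]
1. extend(1) → [θ0=180°, θ1=90°, e=2]
2. rotate(1, 180) → [θ0=180°, θ1=270°, e=2]
no 1-step plan works, so 2 is optimal.

extend(1), rotate(1, 180)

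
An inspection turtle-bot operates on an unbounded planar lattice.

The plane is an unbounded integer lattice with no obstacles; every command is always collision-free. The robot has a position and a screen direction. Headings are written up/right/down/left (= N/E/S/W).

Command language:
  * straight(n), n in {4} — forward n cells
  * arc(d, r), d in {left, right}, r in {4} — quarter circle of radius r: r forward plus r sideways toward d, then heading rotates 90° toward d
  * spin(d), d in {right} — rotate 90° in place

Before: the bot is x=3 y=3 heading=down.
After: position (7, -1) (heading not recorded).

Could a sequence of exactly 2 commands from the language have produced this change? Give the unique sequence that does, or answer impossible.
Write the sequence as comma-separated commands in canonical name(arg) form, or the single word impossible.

key: order matters: swapping arc(left, 4) and spin(right) lands elsewhere
initial: x=3 y=3 heading=down
t=1 arc(left, 4) ⇒ x=7 y=-1 heading=right
t=2 spin(right) ⇒ x=7 y=-1 heading=down
no rival 2-sequence matches.

arc(left, 4), spin(right)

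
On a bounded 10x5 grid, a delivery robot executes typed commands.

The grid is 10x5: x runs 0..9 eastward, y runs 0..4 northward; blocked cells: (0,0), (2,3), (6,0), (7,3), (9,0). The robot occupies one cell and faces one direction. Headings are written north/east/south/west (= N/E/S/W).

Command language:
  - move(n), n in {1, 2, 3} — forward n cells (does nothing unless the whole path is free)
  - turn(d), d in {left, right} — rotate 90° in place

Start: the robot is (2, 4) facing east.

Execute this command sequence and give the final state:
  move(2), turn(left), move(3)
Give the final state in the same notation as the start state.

(4, 4) facing north

t0: (2, 4) facing east
step 1 (move(2)): (4, 4) facing east
step 2 (turn(left)): (4, 4) facing north
step 3 (move(3)): (4, 4) facing north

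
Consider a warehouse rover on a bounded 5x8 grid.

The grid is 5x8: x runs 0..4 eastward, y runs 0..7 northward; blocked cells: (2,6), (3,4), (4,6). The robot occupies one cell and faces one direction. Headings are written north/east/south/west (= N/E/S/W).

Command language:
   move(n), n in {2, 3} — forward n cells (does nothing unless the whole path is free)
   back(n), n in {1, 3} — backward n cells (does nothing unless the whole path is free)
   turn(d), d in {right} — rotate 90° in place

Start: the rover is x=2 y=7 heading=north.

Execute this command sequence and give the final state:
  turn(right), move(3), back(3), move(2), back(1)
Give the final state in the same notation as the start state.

initial: x=2 y=7 heading=north
step 1 (turn(right)): x=2 y=7 heading=east
step 2 (move(3)): x=2 y=7 heading=east
step 3 (back(3)): x=2 y=7 heading=east
step 4 (move(2)): x=4 y=7 heading=east
step 5 (back(1)): x=3 y=7 heading=east

x=3 y=7 heading=east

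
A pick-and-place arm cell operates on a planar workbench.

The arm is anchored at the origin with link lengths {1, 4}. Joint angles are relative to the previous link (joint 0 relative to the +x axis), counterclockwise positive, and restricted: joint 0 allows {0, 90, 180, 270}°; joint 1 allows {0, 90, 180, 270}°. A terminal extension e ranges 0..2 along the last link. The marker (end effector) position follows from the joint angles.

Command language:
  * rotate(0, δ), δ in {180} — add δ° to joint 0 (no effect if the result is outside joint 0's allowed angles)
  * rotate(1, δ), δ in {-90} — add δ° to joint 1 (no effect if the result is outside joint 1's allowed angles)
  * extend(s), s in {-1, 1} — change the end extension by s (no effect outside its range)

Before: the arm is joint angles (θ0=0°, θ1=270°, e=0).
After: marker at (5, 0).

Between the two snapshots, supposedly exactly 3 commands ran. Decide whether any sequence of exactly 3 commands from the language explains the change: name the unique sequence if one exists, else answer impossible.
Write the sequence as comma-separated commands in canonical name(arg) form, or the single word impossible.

rotate(1, -90), rotate(1, -90), rotate(1, -90)

start: joint angles (θ0=0°, θ1=270°, e=0)
[1] after rotate(1, -90): joint angles (θ0=0°, θ1=180°, e=0)
[2] after rotate(1, -90): joint angles (θ0=0°, θ1=90°, e=0)
[3] after rotate(1, -90): joint angles (θ0=0°, θ1=0°, e=0)
uniquely the one of 64 3-step routes that fits.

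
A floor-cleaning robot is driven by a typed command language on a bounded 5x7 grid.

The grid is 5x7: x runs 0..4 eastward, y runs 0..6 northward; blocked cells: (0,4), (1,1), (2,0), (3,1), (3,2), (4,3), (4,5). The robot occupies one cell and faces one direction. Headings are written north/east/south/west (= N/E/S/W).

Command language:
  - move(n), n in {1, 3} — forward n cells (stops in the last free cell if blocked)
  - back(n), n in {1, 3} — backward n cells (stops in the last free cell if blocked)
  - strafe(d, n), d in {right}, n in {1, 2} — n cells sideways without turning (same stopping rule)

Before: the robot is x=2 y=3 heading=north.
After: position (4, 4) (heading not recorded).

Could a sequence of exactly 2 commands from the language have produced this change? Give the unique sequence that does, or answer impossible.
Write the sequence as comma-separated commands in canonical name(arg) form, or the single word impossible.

key: running strafe(right, 2) before move(1) would end elsewhere — order is forced
start: x=2 y=3 heading=north
1. move(1) → x=2 y=4 heading=north
2. strafe(right, 2) → x=4 y=4 heading=north
uniquely the one of 36 2-step routes that fits.

move(1), strafe(right, 2)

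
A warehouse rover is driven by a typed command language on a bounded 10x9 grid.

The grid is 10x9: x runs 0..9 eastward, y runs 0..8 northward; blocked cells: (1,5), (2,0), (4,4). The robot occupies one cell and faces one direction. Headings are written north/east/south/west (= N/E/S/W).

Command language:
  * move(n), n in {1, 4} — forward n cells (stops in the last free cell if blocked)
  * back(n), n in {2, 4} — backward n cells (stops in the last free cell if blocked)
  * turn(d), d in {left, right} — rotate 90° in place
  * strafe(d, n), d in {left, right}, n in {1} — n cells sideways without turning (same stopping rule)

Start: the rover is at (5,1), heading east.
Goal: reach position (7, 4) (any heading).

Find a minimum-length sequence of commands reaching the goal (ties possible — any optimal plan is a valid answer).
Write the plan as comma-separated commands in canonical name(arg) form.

start: at (5,1), heading east
t=1 move(1) ⇒ at (6,1), heading east
t=2 move(1) ⇒ at (7,1), heading east
t=3 turn(right) ⇒ at (7,1), heading south
t=4 move(1) ⇒ at (7,0), heading south
t=5 back(4) ⇒ at (7,4), heading south
shorter routes all fall short; 5 is best.

move(1), move(1), turn(right), move(1), back(4)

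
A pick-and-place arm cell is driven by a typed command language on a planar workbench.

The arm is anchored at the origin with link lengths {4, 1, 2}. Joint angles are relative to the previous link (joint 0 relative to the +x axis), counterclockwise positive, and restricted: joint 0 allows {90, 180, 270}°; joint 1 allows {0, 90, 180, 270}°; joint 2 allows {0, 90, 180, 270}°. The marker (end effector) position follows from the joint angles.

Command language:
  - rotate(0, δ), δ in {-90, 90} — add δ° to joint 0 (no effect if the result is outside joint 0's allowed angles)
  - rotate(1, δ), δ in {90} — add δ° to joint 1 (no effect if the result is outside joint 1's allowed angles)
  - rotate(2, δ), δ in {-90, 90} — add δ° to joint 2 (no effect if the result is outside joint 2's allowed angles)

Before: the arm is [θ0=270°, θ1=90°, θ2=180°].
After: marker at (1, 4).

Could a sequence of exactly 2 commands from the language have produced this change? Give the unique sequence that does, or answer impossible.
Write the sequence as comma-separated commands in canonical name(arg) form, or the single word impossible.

initial: [θ0=270°, θ1=90°, θ2=180°]
1. rotate(0, -90) → [θ0=180°, θ1=90°, θ2=180°]
2. rotate(0, -90) → [θ0=90°, θ1=90°, θ2=180°]
no rival 2-sequence matches.

rotate(0, -90), rotate(0, -90)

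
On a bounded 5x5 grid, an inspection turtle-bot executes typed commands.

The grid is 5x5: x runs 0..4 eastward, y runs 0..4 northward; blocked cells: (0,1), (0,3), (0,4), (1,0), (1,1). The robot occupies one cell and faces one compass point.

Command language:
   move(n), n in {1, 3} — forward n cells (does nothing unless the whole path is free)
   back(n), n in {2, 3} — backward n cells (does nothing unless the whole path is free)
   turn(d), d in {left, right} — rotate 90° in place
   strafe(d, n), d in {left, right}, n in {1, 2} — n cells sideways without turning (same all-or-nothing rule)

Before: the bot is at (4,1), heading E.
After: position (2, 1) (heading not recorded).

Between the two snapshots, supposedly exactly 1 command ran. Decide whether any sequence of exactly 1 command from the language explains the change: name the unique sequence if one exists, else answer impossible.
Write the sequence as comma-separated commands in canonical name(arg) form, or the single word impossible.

t0: at (4,1), heading E
step 1 (back(2)): at (2,1), heading E
uniquely the one of 10 1-step routes that fits.

back(2)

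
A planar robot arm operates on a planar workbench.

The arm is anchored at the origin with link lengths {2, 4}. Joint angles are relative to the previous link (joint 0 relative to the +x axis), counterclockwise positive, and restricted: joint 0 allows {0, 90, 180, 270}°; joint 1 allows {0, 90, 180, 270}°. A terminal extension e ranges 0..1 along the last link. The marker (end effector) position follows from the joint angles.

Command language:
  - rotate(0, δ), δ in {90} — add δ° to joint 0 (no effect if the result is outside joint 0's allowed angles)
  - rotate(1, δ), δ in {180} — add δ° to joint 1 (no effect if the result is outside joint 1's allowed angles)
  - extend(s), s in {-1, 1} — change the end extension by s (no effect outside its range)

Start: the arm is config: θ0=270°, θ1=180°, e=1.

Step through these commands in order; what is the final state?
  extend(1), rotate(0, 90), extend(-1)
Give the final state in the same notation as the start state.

begin: config: θ0=270°, θ1=180°, e=1
step 1 (extend(1)): config: θ0=270°, θ1=180°, e=1
step 2 (rotate(0, 90)): config: θ0=0°, θ1=180°, e=1
step 3 (extend(-1)): config: θ0=0°, θ1=180°, e=0

config: θ0=0°, θ1=180°, e=0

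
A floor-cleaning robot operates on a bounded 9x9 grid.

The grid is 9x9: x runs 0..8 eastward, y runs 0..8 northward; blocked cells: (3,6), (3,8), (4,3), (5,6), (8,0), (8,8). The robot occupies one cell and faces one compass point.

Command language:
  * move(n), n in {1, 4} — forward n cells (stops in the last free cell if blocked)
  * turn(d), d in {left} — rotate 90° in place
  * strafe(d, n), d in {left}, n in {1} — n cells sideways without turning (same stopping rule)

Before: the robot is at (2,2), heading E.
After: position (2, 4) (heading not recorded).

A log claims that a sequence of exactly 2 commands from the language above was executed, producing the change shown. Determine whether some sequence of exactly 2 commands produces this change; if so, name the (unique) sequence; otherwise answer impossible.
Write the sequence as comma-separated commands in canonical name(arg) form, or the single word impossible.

initial: at (2,2), heading E
step 1 (strafe(left, 1)): at (2,3), heading E
step 2 (strafe(left, 1)): at (2,4), heading E
all 16 alternatives checked — unique.

strafe(left, 1), strafe(left, 1)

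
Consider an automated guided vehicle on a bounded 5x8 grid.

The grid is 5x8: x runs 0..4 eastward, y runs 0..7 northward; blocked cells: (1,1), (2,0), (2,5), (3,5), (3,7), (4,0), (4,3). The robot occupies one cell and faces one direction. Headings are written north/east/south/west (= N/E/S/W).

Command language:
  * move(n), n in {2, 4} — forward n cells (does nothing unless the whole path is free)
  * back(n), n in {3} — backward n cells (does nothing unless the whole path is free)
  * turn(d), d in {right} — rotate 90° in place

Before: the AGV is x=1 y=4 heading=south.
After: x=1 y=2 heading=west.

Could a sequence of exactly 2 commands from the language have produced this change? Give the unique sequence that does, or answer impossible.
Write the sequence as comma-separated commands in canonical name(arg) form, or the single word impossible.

key: position moved to (1,2) AND the heading swung to W — translation plus rotation needed
t0: x=1 y=4 heading=south
[1] after move(2): x=1 y=2 heading=south
[2] after turn(right): x=1 y=2 heading=west
no other 2-command option fits: unique.

move(2), turn(right)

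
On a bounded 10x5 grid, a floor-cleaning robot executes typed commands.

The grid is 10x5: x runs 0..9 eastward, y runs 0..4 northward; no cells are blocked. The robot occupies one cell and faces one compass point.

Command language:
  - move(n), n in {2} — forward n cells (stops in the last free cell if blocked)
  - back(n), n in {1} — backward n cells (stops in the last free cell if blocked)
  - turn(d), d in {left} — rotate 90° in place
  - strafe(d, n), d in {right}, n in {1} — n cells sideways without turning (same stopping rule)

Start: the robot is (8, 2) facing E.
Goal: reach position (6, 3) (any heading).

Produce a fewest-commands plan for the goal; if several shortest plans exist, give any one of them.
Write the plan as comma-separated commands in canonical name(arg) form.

from: (8, 2) facing E
1. turn(left) → (8, 2) facing N
2. turn(left) → (8, 2) facing W
3. strafe(right, 1) → (8, 3) facing W
4. move(2) → (6, 3) facing W
shorter routes all fall short; 4 is best.

turn(left), turn(left), strafe(right, 1), move(2)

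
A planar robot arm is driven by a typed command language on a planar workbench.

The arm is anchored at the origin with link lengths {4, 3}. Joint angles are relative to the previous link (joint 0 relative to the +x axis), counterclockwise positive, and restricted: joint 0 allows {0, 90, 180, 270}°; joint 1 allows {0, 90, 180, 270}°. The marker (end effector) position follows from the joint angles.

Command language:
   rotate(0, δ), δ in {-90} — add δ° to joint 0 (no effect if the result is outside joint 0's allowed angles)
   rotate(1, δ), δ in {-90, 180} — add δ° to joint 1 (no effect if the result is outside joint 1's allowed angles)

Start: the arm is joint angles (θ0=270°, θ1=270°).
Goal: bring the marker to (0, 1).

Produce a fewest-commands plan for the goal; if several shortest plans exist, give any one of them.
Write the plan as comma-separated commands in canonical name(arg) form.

rotate(0, -90), rotate(0, -90), rotate(1, -90)

begin: joint angles (θ0=270°, θ1=270°)
[1] after rotate(0, -90): joint angles (θ0=180°, θ1=270°)
[2] after rotate(0, -90): joint angles (θ0=90°, θ1=270°)
[3] after rotate(1, -90): joint angles (θ0=90°, θ1=180°)
shorter routes all fall short; 3 is best.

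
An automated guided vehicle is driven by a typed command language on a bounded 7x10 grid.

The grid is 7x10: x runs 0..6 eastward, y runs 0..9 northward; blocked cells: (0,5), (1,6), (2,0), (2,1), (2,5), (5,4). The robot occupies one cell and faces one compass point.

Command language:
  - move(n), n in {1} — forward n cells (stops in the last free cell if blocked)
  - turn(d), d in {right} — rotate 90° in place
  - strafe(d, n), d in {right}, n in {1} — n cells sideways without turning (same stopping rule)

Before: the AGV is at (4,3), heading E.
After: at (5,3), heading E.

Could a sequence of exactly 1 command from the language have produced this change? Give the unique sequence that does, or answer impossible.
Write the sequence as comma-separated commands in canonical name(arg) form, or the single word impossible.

key: still facing E — the one step turns nothing
begin: at (4,3), heading E
t=1 move(1) ⇒ at (5,3), heading E
all 3 alternatives checked — unique.

move(1)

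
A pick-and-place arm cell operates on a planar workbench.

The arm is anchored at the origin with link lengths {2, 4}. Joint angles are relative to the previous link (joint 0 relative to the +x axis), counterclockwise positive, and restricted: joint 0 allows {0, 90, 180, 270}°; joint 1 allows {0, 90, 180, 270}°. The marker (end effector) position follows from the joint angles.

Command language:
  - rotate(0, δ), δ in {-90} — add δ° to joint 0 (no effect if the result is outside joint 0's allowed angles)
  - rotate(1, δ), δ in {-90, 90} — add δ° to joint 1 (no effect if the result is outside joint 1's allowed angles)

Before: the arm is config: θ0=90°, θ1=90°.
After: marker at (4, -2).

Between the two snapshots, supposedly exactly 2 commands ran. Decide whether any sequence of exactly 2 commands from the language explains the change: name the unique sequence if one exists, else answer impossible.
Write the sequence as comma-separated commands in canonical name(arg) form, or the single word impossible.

from: config: θ0=90°, θ1=90°
[1] after rotate(0, -90): config: θ0=0°, θ1=90°
[2] after rotate(0, -90): config: θ0=270°, θ1=90°
all 9 alternatives checked — unique.

rotate(0, -90), rotate(0, -90)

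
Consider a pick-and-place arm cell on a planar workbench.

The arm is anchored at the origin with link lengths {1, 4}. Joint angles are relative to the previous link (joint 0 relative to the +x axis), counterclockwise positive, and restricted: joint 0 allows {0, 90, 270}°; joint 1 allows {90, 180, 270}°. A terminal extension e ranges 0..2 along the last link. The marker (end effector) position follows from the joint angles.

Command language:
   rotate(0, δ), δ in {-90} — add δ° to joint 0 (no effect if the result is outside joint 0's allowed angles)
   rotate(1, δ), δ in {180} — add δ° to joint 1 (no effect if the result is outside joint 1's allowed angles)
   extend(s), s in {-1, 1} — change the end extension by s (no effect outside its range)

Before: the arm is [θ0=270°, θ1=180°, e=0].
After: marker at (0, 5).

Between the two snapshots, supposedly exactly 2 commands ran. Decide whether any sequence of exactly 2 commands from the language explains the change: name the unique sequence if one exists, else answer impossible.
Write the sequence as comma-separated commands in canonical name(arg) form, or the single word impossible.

extend(1), extend(1)

from: [θ0=270°, θ1=180°, e=0]
[1] after extend(1): [θ0=270°, θ1=180°, e=1]
[2] after extend(1): [θ0=270°, θ1=180°, e=2]
uniquely the one of 16 2-step routes that fits.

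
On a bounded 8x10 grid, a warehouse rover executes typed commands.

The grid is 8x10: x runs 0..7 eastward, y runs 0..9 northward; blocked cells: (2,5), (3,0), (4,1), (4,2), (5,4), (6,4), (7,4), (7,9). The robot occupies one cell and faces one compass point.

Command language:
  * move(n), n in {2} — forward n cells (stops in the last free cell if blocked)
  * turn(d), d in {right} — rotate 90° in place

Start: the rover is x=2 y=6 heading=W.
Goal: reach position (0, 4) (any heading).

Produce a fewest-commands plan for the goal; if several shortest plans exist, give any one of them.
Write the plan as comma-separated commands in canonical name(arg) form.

move(2), turn(right), turn(right), turn(right), move(2)

from: x=2 y=6 heading=W
1. move(2) → x=0 y=6 heading=W
2. turn(right) → x=0 y=6 heading=N
3. turn(right) → x=0 y=6 heading=E
4. turn(right) → x=0 y=6 heading=S
5. move(2) → x=0 y=4 heading=S
shorter routes all fall short; 5 is best.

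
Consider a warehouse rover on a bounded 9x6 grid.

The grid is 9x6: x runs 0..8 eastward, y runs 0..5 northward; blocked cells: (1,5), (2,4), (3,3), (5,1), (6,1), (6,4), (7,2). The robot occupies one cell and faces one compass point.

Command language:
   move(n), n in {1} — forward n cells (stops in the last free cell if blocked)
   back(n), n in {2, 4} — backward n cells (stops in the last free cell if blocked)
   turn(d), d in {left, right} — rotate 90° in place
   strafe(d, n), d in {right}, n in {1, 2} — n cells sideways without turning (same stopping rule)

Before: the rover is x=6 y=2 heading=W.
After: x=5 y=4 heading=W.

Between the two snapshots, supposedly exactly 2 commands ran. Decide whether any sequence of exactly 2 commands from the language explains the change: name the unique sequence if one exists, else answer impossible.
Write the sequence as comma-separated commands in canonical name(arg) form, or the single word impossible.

move(1), strafe(right, 2)

key: heading stays W — no command in the sequence turns
begin: x=6 y=2 heading=W
[1] after move(1): x=5 y=2 heading=W
[2] after strafe(right, 2): x=5 y=4 heading=W
uniquely the one of 49 2-step routes that fits.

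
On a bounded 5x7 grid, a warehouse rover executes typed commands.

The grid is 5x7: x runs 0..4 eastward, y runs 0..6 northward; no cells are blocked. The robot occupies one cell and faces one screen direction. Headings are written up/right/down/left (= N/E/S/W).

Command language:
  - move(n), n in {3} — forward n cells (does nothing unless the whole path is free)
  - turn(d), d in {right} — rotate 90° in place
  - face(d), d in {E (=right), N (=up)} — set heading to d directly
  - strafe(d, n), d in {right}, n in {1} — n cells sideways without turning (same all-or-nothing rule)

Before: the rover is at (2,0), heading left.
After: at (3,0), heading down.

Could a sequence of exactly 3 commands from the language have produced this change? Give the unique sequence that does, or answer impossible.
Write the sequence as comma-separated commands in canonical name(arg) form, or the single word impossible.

impossible

no 3-step route produces this change.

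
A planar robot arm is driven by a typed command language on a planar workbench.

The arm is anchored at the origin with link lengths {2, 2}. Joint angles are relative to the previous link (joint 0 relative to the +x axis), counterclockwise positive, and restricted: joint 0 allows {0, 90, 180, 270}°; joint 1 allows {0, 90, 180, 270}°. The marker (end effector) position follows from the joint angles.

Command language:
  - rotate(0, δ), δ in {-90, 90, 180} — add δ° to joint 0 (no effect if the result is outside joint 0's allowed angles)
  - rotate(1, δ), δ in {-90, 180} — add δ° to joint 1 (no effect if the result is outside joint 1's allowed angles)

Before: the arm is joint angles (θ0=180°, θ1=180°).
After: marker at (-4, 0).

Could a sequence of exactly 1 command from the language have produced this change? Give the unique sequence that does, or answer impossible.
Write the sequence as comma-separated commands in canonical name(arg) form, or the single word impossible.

rotate(1, 180)

t0: joint angles (θ0=180°, θ1=180°)
[1] after rotate(1, 180): joint angles (θ0=180°, θ1=0°)
no other 1-command option fits: unique.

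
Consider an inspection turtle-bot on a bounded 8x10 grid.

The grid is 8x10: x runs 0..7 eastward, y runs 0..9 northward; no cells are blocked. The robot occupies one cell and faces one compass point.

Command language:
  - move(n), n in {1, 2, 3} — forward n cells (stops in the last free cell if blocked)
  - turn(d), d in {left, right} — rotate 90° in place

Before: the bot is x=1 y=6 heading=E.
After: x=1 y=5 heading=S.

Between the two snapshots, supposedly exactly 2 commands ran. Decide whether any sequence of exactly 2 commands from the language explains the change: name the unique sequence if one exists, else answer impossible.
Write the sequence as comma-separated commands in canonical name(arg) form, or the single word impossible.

turn(right), move(1)

key: position moved to (1,5) AND the heading swung to S — translation plus rotation needed
begin: x=1 y=6 heading=E
1. turn(right) → x=1 y=6 heading=S
2. move(1) → x=1 y=5 heading=S
no other 2-command option fits: unique.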